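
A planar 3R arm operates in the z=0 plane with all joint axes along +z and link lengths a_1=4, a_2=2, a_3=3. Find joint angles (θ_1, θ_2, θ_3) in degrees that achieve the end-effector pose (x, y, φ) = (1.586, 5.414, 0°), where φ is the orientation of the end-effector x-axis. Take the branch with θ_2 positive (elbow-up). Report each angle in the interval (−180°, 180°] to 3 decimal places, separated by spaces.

89.994 45.015 -135.009

wrist centre = target − a_3·(cos φ, sin φ) = (-1.4140, 5.4140)
cos θ_2 = (31.3108−4²−2²)/(2·4·2) = 0.7069; θ_2 = 45.0148° (elbow-up)
β = atan2(5.4140,-1.4140) = 104.6372°; ψ = atan2(1.4146,5.4138) = 14.6434°
θ_1 = β − ψ = 89.9939°
θ_3 = φ − θ_1 − θ_2 = -135.0087° (wrapped to (-180°,180°])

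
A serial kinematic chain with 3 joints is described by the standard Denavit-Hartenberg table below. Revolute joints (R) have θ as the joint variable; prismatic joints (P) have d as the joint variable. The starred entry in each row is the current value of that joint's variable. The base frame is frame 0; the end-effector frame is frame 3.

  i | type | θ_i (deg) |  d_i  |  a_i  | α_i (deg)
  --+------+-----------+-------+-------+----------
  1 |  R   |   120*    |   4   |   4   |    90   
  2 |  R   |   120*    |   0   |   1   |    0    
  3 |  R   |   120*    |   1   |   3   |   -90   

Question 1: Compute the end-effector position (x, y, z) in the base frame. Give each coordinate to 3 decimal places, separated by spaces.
after link 1: o_1 = (-2.0000, 3.4641, 4.0000)
after link 2: o_2 = (-1.7500, 3.0311, 4.8660)
after link 3: o_3 = (-0.1340, 2.2321, 2.2679)

-0.134 2.232 2.268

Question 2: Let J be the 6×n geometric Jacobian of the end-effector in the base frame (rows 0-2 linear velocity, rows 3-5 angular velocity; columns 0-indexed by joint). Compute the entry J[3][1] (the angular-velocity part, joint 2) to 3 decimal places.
0.866

axis z_1 = (0.8660,0.5000,0.0000); lever o_n−o_1 = (1.8660,-1.2321,-1.7321)
cross product → J_v[:, 1] = (-0.8660,1.5000,-2.0000)
J_ω[:, 1] = z_1
entry J[3][1] = 0.8660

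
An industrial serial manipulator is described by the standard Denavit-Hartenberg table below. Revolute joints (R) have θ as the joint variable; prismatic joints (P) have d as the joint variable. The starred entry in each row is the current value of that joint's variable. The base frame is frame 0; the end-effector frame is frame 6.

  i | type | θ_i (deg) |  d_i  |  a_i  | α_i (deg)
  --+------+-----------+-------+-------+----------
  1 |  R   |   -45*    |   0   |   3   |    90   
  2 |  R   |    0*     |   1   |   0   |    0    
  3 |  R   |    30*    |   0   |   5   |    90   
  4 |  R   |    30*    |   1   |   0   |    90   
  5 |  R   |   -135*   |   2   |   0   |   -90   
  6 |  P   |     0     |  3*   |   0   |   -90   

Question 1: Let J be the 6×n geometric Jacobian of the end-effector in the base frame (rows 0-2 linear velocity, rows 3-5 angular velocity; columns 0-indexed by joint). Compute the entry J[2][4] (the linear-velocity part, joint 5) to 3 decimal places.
-0.919

axis z_4 = (0.9186,0.3062,0.2500); lever o_n−o_4 = (1.4621,-0.5126,3.2557)
cross product → J_v[:, 4] = (1.1250,-2.6250,-0.9186)
J_ω[:, 4] = z_4
entry J[2][4] = -0.9186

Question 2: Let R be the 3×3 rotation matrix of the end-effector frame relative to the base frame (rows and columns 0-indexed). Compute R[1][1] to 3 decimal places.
End-effector y-axis (col 1 of R) = (0.1250,0.3750,-0.9186)
R[1][1] = 0.3750

0.375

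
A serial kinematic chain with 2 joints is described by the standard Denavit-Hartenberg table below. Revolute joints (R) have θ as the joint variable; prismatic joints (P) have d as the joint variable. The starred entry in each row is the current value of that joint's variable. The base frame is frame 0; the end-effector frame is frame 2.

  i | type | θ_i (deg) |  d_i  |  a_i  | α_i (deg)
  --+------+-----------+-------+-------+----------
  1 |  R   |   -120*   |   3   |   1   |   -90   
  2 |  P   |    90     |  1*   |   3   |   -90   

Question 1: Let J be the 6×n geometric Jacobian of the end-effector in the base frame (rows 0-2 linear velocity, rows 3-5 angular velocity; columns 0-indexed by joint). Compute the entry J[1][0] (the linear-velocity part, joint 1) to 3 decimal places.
0.366

axis z_0 = ẑ; lever o_n−o_0 = (0.3660,-1.3660,0.0000)
cross product → J_v[:, 0] = (1.3660,0.3660,-0.0000)
J_ω[:, 0] = z_0
entry J[1][0] = 0.3660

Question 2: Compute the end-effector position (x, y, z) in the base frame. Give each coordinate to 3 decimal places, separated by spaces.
after link 1: o_1 = (-0.5000, -0.8660, 3.0000)
after link 2: o_2 = (0.3660, -1.3660, 0.0000)

0.366 -1.366 0.000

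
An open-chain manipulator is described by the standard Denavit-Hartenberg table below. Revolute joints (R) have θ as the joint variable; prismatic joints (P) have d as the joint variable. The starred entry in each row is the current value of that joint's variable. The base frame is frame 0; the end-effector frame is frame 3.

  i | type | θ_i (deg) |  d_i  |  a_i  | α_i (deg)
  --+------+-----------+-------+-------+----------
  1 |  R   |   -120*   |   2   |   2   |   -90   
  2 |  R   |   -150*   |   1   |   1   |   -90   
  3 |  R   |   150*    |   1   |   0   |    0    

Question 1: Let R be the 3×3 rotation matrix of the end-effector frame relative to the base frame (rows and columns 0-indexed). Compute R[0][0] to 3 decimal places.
End-effector x-axis (col 0 of R) = (-0.8080,-0.3995,-0.4330)
R[0][0] = -0.8080

-0.808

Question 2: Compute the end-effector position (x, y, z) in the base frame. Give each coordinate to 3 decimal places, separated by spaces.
after link 1: o_1 = (-1.0000, -1.7321, 2.0000)
after link 2: o_2 = (0.2990, -1.4821, 2.5000)
after link 3: o_3 = (0.0490, -1.9151, 3.3660)

0.049 -1.915 3.366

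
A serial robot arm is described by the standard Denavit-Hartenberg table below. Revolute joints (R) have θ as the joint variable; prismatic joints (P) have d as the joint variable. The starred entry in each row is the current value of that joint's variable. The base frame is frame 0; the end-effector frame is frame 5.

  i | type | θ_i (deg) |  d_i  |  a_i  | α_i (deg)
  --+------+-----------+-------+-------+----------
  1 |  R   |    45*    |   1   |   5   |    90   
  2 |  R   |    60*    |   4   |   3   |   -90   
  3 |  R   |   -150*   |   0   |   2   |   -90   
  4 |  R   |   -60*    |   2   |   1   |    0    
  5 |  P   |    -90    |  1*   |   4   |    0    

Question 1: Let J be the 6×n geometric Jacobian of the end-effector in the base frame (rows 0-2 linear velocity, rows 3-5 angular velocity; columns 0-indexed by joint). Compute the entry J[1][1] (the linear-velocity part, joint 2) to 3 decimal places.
-4.280

axis z_1 = (0.7071,-0.7071,0.0000); lever o_n−o_1 = (4.4558,-4.1936,6.0532)
cross product → J_v[:, 1] = (-4.2803,-4.2803,0.1854)
J_ω[:, 1] = z_1
entry J[1][1] = -4.2803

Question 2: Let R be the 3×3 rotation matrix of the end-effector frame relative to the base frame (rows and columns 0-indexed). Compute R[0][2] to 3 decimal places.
End-effector z-axis (col 2 of R) = (0.7891,-0.4356,0.4330)
R[0][2] = 0.7891

0.789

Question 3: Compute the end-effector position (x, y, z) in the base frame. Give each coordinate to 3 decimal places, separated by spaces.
after link 1: o_1 = (3.5355, 3.5355, 1.0000)
after link 2: o_2 = (7.4246, 1.7678, 3.5981)
after link 3: o_3 = (7.5194, 0.4483, 2.0981)
after link 4: o_4 = (8.5910, -1.2831, 3.0221)
after link 5: o_5 = (7.9913, -0.6580, 7.0532)

7.991 -0.658 7.053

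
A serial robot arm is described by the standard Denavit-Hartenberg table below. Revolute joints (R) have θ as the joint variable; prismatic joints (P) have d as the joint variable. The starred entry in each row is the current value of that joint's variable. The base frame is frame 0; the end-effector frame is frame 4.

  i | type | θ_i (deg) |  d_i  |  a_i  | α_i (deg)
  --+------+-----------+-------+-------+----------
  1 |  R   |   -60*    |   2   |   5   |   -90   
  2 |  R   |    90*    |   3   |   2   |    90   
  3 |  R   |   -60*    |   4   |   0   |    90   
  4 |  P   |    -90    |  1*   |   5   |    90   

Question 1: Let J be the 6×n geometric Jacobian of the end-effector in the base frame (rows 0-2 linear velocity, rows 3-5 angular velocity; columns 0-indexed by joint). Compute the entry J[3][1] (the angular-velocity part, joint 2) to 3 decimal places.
0.866

axis z_1 = (0.8660,0.5000,0.0000); lever o_n−o_1 = (1.6651,2.1160,-1.1340)
cross product → J_v[:, 1] = (-0.5670,0.9821,1.0000)
J_ω[:, 1] = z_1
entry J[3][1] = 0.8660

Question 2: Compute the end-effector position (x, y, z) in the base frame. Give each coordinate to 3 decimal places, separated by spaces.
after link 1: o_1 = (2.5000, -4.3301, 2.0000)
after link 2: o_2 = (5.0981, -2.8301, 0.0000)
after link 3: o_3 = (7.0981, -6.2942, 0.0000)
after link 4: o_4 = (4.1651, -2.2141, 0.8660)

4.165 -2.214 0.866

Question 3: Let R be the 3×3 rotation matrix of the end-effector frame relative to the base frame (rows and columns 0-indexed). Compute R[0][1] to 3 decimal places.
End-effector y-axis (col 1 of R) = (-0.4330,-0.2500,0.8660)
R[0][1] = -0.4330

-0.433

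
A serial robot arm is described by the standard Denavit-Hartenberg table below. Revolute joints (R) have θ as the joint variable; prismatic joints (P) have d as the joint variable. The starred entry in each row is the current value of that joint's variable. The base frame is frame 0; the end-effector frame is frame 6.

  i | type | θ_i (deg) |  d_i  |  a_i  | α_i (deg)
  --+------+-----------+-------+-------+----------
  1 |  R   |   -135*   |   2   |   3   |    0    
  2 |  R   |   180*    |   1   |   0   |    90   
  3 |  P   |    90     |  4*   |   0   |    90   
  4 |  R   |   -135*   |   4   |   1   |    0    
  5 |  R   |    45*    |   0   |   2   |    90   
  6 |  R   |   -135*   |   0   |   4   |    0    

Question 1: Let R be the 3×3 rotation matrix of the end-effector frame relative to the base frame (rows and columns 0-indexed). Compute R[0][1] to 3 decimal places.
End-effector y-axis (col 1 of R) = (-1.0000,0.0000,0.0000)
R[0][1] = -1.0000

-1.000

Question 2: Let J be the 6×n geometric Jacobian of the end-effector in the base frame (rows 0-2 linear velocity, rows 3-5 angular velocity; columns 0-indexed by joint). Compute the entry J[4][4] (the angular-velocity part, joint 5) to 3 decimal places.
axis z_4 = (0.7071,0.7071,-0.0000); lever o_n−o_4 = (-1.4142,-2.5858,0.0000)
cross product → J_v[:, 4] = (-0.0000,0.0000,-0.8284)
J_ω[:, 4] = z_4
entry J[4][4] = 0.7071

0.707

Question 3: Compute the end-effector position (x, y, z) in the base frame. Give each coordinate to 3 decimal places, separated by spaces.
after link 1: o_1 = (-2.1213, -2.1213, 2.0000)
after link 2: o_2 = (-2.1213, -2.1213, 3.0000)
after link 3: o_3 = (0.7071, -4.9497, 3.0000)
after link 4: o_4 = (3.0355, -1.6213, 2.2929)
after link 5: o_5 = (1.6213, -0.2071, 2.2929)
after link 6: o_6 = (1.6213, -4.2071, 2.2929)

1.621 -4.207 2.293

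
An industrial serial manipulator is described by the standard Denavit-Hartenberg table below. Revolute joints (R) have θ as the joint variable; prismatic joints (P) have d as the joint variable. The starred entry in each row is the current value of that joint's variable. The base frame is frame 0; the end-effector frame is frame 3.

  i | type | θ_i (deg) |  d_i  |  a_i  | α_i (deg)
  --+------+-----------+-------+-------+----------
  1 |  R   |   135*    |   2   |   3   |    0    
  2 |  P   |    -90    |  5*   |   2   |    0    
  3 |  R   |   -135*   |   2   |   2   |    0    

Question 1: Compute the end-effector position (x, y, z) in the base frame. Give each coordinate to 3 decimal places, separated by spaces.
after link 1: o_1 = (-2.1213, 2.1213, 2.0000)
after link 2: o_2 = (-0.7071, 3.5355, 7.0000)
after link 3: o_3 = (-0.7071, 1.5355, 9.0000)

-0.707 1.536 9.000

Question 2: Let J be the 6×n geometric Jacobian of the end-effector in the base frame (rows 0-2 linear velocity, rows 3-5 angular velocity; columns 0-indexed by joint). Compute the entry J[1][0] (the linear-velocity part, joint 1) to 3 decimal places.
-0.707

axis z_0 = ẑ; lever o_n−o_0 = (-0.7071,1.5355,9.0000)
cross product → J_v[:, 0] = (-1.5355,-0.7071,0.0000)
J_ω[:, 0] = z_0
entry J[1][0] = -0.7071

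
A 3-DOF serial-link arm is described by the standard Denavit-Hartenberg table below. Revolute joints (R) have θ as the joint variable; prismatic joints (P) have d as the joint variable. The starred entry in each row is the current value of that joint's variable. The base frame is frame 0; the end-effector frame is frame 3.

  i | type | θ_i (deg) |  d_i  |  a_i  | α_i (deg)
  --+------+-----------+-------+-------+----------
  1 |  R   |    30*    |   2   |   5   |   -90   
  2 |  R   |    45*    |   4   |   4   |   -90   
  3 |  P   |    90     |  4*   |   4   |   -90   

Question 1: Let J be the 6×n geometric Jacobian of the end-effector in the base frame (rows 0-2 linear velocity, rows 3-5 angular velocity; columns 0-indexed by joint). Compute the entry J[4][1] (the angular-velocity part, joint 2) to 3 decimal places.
axis z_1 = (-0.5000,0.8660,0.0000); lever o_n−o_1 = (0.0000,0.0000,-5.6569)
cross product → J_v[:, 1] = (-4.8990,-2.8284,-0.0000)
J_ω[:, 1] = z_1
entry J[4][1] = 0.8660

0.866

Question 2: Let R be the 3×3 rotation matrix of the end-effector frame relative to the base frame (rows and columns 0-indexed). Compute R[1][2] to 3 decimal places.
End-effector z-axis (col 2 of R) = (-0.6124,-0.3536,0.7071)
R[1][2] = -0.3536

-0.354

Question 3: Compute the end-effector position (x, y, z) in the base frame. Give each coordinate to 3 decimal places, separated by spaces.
4.330 2.500 -3.657

after link 1: o_1 = (4.3301, 2.5000, 2.0000)
after link 2: o_2 = (4.7796, 7.3783, -0.8284)
after link 3: o_3 = (4.3301, 2.5000, -3.6569)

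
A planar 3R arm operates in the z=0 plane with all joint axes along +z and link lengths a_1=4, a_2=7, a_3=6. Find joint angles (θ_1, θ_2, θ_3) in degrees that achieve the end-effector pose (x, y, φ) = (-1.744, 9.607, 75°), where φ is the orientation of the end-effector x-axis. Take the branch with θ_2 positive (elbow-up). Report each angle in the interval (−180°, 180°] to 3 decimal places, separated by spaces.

29.989 135.008 -89.997

wrist centre = target − a_3·(cos φ, sin φ) = (-3.2969, 3.8114)
cos θ_2 = (25.3968−4²−7²)/(2·4·7) = -0.7072; θ_2 = 135.0076° (elbow-up)
β = atan2(3.8114,-3.2969) = 130.8599°; ψ = atan2(4.9491,-0.9504) = 100.8705°
θ_1 = β − ψ = 29.9894°
θ_3 = φ − θ_1 − θ_2 = -89.9970° (wrapped to (-180°,180°])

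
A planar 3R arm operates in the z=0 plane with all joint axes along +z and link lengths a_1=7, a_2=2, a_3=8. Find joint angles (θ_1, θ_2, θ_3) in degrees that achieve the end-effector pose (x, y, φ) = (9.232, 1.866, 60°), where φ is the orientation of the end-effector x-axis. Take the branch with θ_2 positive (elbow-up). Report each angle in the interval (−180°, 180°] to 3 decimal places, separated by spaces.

wrist centre = target − a_3·(cos φ, sin φ) = (5.2320, -5.0622)
cos θ_2 = (52.9997−7²−2²)/(2·7·2) = -0.0000; θ_2 = 90.0006° (elbow-up)
β = atan2(-5.0622,5.2320) = -44.0550°; ψ = atan2(2.0000,7.0000) = 15.9454°
θ_1 = β − ψ = -60.0005°
θ_3 = φ − θ_1 − θ_2 = 29.9999° (wrapped to (-180°,180°])

-60.000 90.001 30.000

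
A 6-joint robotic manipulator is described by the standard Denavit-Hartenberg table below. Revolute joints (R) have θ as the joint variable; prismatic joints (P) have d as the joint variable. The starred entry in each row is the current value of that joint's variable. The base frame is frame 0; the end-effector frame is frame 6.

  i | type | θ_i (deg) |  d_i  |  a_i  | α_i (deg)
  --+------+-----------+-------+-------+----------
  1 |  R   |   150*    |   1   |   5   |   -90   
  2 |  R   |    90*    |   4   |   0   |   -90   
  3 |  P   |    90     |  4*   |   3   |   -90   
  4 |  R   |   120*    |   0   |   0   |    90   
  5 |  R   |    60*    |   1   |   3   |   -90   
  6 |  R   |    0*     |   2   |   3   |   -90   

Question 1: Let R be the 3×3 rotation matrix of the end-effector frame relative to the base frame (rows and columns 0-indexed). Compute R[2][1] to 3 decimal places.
End-effector y-axis (col 1 of R) = (-0.8660,0.0000,-0.5000)
R[2][1] = -0.5000

-0.500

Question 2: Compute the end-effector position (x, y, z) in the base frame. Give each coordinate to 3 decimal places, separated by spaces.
after link 1: o_1 = (-4.3301, 2.5000, 1.0000)
after link 2: o_2 = (-6.3301, -0.9641, 1.0000)
after link 3: o_3 = (-1.3660, -0.3660, 1.0000)
after link 4: o_4 = (-1.3660, -0.3660, 1.0000)
after link 5: o_5 = (-2.8660, 0.6340, 3.5981)
after link 6: o_6 = (-2.6340, 0.6340, 7.1962)

-2.634 0.634 7.196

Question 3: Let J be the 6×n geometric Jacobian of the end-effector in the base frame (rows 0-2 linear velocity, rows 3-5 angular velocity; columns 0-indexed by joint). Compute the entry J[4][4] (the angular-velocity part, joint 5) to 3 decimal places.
axis z_4 = (0.0000,1.0000,0.0000); lever o_n−o_4 = (-1.2679,1.0000,6.1962)
cross product → J_v[:, 4] = (6.1962,-0.0000,1.2679)
J_ω[:, 4] = z_4
entry J[4][4] = 1.0000

1.000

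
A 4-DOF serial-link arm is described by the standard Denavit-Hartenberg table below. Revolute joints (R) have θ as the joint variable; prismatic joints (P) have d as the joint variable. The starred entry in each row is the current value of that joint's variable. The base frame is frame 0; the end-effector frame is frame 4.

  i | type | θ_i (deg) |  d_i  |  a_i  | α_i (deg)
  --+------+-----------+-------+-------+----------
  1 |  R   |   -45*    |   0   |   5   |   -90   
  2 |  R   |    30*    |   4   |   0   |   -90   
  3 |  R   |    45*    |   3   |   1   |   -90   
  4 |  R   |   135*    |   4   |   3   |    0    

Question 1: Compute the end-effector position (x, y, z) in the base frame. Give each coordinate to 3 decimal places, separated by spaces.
after link 1: o_1 = (3.5355, -3.5355, 0.0000)
after link 2: o_2 = (6.3640, -0.7071, 0.0000)
after link 3: o_3 = (5.2363, -0.5795, -2.9516)
after link 4: o_4 = (2.3964, 0.3818, 1.0497)

2.396 0.382 1.050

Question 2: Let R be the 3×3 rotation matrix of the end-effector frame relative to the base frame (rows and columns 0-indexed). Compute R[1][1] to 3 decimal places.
End-effector y-axis (col 1 of R) = (-0.2026,0.9097,-0.3624)
R[1][1] = 0.9097

0.910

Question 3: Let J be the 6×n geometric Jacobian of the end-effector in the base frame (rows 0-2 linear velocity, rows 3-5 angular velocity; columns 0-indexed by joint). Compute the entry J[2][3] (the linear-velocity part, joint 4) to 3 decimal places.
-1.087

axis z_3 = (-0.9330,-0.0670,0.3536); lever o_n−o_3 = (-2.8399,0.9613,4.0013)
cross product → J_v[:, 3] = (-0.6079,2.7292,-1.0871)
J_ω[:, 3] = z_3
entry J[2][3] = -1.0871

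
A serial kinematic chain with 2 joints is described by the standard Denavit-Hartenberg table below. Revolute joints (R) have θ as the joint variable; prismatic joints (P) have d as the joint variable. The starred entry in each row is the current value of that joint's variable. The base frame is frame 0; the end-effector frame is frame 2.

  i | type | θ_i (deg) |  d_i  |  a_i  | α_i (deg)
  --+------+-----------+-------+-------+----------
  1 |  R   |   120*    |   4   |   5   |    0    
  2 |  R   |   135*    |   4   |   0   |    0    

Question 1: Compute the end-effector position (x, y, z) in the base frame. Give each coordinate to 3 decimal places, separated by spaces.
after link 1: o_1 = (-2.5000, 4.3301, 4.0000)
after link 2: o_2 = (-2.5000, 4.3301, 8.0000)

-2.500 4.330 8.000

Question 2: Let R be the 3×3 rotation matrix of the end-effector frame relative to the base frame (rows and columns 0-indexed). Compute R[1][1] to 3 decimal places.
End-effector y-axis (col 1 of R) = (0.9659,-0.2588,0.0000)
R[1][1] = -0.2588

-0.259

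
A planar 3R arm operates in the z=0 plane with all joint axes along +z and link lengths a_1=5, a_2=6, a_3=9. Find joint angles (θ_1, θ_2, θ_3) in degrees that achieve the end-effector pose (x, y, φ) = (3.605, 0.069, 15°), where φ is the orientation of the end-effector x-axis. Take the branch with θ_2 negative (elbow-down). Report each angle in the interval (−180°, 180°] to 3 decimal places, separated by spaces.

-87.100 -120.000 -137.900

wrist centre = target − a_3·(cos φ, sin φ) = (-5.0883, -2.2604)
cos θ_2 = (31.0004−5²−6²)/(2·5·6) = -0.5000; θ_2 = -119.9996° (elbow-down)
β = atan2(-2.2604,-5.0883) = -156.0479°; ψ = atan2(-5.1962,2.0000) = -68.9480°
θ_1 = β − ψ = -87.1000°
θ_3 = φ − θ_1 − θ_2 = -137.9005° (wrapped to (-180°,180°])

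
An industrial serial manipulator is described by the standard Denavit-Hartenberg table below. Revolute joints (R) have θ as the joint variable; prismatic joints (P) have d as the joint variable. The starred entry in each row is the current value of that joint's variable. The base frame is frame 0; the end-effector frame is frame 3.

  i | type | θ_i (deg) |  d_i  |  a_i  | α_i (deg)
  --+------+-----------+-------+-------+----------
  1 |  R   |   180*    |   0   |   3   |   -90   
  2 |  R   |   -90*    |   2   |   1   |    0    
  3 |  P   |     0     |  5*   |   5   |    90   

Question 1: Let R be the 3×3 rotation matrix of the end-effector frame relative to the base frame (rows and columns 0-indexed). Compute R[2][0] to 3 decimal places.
End-effector x-axis (col 0 of R) = (-0.0000,0.0000,1.0000)
R[2][0] = 1.0000

1.000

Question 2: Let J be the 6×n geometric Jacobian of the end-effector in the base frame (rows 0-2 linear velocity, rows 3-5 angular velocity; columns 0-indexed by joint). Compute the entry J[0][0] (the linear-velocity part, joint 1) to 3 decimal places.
7.000

axis z_0 = ẑ; lever o_n−o_0 = (-3.0000,-7.0000,6.0000)
cross product → J_v[:, 0] = (7.0000,-3.0000,0.0000)
J_ω[:, 0] = z_0
entry J[0][0] = 7.0000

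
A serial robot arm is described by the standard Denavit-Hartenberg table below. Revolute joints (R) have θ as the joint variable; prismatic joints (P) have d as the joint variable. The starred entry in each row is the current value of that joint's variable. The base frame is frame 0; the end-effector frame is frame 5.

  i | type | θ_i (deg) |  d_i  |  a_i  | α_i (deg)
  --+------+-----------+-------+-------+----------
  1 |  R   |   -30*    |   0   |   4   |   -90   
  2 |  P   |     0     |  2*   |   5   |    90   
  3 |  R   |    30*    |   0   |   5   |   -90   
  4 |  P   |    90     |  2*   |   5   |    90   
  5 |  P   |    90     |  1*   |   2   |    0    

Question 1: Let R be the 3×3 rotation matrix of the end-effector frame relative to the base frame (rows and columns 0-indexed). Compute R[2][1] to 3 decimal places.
1.000

End-effector y-axis (col 1 of R) = (-0.0000,0.0000,1.0000)
R[2][1] = 1.0000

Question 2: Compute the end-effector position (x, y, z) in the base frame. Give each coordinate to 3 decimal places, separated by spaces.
after link 1: o_1 = (3.4641, -2.0000, 0.0000)
after link 2: o_2 = (8.7942, -2.7679, 0.0000)
after link 3: o_3 = (13.7942, -2.7679, 0.0000)
after link 4: o_4 = (13.7942, -0.7679, -5.0000)
after link 5: o_5 = (14.7942, 1.2321, -5.0000)

14.794 1.232 -5.000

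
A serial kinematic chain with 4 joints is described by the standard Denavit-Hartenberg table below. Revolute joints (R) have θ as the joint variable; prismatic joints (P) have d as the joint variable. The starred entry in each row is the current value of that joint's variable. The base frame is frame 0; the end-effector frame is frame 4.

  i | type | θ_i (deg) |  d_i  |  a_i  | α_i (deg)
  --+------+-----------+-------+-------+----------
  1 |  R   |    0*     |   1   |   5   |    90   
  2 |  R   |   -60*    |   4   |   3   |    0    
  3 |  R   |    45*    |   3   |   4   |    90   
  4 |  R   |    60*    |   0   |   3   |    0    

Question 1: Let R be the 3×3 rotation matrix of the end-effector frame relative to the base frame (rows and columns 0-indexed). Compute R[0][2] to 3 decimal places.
-0.259

End-effector z-axis (col 2 of R) = (-0.2588,-0.0000,-0.9659)
R[0][2] = -0.2588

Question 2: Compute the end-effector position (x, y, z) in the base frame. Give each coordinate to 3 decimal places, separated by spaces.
11.813 -9.598 -3.022

after link 1: o_1 = (5.0000, 0.0000, 1.0000)
after link 2: o_2 = (6.5000, -4.0000, -1.5981)
after link 3: o_3 = (10.3637, -7.0000, -2.6334)
after link 4: o_4 = (11.8126, -9.5981, -3.0216)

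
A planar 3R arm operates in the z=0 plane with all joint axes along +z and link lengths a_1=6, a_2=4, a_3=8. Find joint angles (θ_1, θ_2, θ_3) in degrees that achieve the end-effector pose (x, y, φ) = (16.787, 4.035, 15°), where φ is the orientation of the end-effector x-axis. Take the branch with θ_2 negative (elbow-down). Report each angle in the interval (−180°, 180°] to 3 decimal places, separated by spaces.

wrist centre = target − a_3·(cos φ, sin φ) = (9.0596, 1.9644)
cos θ_2 = (85.9353−6²−4²)/(2·6·4) = 0.7070; θ_2 = -45.0099° (elbow-down)
β = atan2(1.9644,9.0596) = 12.2344°; ψ = atan2(-2.8289,8.8279) = -17.7681°
θ_1 = β − ψ = 30.0025°
θ_3 = φ − θ_1 − θ_2 = 30.0074° (wrapped to (-180°,180°])

30.002 -45.010 30.007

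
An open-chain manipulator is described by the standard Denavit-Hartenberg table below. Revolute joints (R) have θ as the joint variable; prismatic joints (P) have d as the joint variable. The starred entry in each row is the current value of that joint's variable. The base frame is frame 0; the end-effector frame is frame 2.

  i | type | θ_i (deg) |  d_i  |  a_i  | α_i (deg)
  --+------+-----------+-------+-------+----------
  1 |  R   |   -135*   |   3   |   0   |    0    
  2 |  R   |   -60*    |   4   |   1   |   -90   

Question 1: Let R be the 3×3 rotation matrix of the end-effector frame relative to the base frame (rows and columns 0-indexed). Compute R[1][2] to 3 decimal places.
End-effector z-axis (col 2 of R) = (-0.2588,-0.9659,0.0000)
R[1][2] = -0.9659

-0.966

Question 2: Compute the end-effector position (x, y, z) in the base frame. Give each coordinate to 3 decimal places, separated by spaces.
after link 1: o_1 = (0.0000, 0.0000, 3.0000)
after link 2: o_2 = (-0.9659, 0.2588, 7.0000)

-0.966 0.259 7.000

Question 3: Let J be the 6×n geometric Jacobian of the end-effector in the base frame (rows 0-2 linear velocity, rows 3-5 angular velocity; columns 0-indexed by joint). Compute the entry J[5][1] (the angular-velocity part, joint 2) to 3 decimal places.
axis z_1 = (0.0000,0.0000,1.0000); lever o_n−o_1 = (-0.9659,0.2588,4.0000)
cross product → J_v[:, 1] = (-0.2588,-0.9659,0.0000)
J_ω[:, 1] = z_1
entry J[5][1] = 1.0000

1.000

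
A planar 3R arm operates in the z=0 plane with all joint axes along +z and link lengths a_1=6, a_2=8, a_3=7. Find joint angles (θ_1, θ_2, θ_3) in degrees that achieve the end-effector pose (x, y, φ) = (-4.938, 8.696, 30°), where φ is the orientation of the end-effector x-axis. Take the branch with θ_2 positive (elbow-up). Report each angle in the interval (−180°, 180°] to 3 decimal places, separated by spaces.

120.002 59.998 -150.000

wrist centre = target − a_3·(cos φ, sin φ) = (-11.0002, 5.1960)
cos θ_2 = (148.0023−6²−8²)/(2·6·8) = 0.5000; θ_2 = 59.9984° (elbow-up)
β = atan2(5.1960,-11.0002) = 154.7160°; ψ = atan2(6.9281,10.0002) = 34.7140°
θ_1 = β − ψ = 120.0020°
θ_3 = φ − θ_1 − θ_2 = -150.0004° (wrapped to (-180°,180°])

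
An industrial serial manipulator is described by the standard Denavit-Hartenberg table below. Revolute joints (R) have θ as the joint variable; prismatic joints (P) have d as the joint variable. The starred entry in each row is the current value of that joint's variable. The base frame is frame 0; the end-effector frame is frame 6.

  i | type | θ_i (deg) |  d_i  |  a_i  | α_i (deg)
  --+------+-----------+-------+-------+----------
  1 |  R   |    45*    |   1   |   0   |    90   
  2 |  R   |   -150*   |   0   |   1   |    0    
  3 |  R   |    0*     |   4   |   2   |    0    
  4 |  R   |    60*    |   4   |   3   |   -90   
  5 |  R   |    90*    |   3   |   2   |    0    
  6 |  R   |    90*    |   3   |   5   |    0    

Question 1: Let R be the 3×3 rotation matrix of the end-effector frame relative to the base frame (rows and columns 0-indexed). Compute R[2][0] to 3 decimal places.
1.000

End-effector x-axis (col 0 of R) = (-0.0000,0.0000,1.0000)
R[2][0] = 1.0000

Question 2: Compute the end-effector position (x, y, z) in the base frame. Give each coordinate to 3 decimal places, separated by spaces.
after link 1: o_1 = (0.0000, 0.0000, 1.0000)
after link 2: o_2 = (-0.6124, -0.6124, 0.5000)
after link 3: o_3 = (0.9913, -4.6655, -0.5000)
after link 4: o_4 = (3.8197, -7.4940, -3.5000)
after link 5: o_5 = (4.5268, -3.9584, -3.5000)
after link 6: o_6 = (6.6482, -1.8371, 1.5000)

6.648 -1.837 1.500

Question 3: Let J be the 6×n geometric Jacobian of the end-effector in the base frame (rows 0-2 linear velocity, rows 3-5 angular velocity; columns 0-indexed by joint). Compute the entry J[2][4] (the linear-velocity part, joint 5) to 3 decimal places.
axis z_4 = (0.7071,0.7071,-0.0000); lever o_n−o_4 = (2.8284,5.6569,5.0000)
cross product → J_v[:, 4] = (3.5355,-3.5355,2.0000)
J_ω[:, 4] = z_4
entry J[2][4] = 2.0000

2.000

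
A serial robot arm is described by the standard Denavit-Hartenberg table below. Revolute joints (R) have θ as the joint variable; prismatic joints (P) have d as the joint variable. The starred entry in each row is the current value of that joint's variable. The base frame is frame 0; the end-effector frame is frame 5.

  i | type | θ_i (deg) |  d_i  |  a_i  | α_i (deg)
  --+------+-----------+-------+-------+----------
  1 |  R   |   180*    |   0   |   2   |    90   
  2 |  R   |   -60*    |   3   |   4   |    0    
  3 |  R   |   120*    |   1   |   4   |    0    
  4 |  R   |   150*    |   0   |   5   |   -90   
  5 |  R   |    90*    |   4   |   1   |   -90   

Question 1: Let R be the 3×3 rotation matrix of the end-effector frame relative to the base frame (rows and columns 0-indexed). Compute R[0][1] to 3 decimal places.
0.500

End-effector y-axis (col 1 of R) = (0.5000,-0.0000,0.8660)
R[0][1] = 0.5000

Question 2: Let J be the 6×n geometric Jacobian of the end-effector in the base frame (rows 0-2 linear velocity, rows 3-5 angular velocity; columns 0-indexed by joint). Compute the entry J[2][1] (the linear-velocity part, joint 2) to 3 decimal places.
1.670

axis z_1 = (0.0000,1.0000,0.0000); lever o_n−o_1 = (-1.6699,3.0000,-5.9641)
cross product → J_v[:, 1] = (-5.9641,0.0000,1.6699)
J_ω[:, 1] = z_1
entry J[2][1] = 1.6699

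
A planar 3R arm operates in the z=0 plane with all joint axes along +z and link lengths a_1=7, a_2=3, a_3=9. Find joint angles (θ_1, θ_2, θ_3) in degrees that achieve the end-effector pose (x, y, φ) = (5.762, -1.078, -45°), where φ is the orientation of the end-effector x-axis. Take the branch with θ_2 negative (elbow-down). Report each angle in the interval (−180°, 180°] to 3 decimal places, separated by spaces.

wrist centre = target − a_3·(cos φ, sin φ) = (-0.6020, 5.2860)
cos θ_2 = (28.3037−7²−3²)/(2·7·3) = -0.7071; θ_2 = -134.9957° (elbow-down)
β = atan2(5.2860,-0.6020) = 96.4968°; ψ = atan2(-2.1215,4.8788) = -23.5010°
θ_1 = β − ψ = 119.9978°
θ_3 = φ − θ_1 − θ_2 = -30.0021° (wrapped to (-180°,180°])

119.998 -134.996 -30.002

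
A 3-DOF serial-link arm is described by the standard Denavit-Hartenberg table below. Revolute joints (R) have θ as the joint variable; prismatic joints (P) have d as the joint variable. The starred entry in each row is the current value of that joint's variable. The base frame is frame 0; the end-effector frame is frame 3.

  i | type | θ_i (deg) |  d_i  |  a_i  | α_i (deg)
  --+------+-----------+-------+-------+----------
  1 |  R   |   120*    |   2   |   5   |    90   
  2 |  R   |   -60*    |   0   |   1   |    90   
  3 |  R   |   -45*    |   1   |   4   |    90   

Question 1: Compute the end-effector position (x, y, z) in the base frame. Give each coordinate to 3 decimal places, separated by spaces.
-5.474 3.824 -1.816

after link 1: o_1 = (-2.5000, 4.3301, 2.0000)
after link 2: o_2 = (-2.7500, 4.7631, 1.1340)
after link 3: o_3 = (-5.4736, 3.8237, -1.8155)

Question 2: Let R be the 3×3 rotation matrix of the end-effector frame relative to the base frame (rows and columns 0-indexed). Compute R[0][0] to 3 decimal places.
End-effector x-axis (col 0 of R) = (-0.7891,-0.0474,-0.6124)
R[0][0] = -0.7891

-0.789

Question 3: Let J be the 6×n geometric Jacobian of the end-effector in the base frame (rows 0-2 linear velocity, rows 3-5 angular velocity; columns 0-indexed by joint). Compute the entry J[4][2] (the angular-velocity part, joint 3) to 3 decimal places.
-0.750

axis z_2 = (0.4330,-0.7500,-0.5000); lever o_n−o_2 = (-2.7236,-0.9395,-2.9495)
cross product → J_v[:, 2] = (1.7424,2.6390,-2.4495)
J_ω[:, 2] = z_2
entry J[4][2] = -0.7500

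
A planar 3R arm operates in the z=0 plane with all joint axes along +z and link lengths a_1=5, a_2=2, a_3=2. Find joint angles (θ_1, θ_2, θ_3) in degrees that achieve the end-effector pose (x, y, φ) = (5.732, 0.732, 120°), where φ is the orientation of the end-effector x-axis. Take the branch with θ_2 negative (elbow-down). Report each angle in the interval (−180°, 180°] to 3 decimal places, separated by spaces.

0.000 -30.003 150.003

wrist centre = target − a_3·(cos φ, sin φ) = (6.7320, -1.0001)
cos θ_2 = (46.3199−5²−2²)/(2·5·2) = 0.8660; θ_2 = -30.0033° (elbow-down)
β = atan2(-1.0001,6.7320) = -8.4496°; ψ = atan2(-1.0001,6.7320) = -8.4500°
θ_1 = β − ψ = 0.0004°
θ_3 = φ − θ_1 − θ_2 = 150.0029° (wrapped to (-180°,180°])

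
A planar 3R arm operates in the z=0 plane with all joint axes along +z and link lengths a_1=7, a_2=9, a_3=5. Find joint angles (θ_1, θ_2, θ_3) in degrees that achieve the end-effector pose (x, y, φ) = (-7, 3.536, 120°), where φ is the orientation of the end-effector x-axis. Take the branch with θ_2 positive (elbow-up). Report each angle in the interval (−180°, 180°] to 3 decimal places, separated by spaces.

89.999 150.000 -119.999

wrist centre = target − a_3·(cos φ, sin φ) = (-4.5000, -0.7941)
cos θ_2 = (20.8806−7²−9²)/(2·7·9) = -0.8660; θ_2 = 150.0001° (elbow-up)
β = atan2(-0.7941,-4.5000) = -169.9919°; ψ = atan2(4.5000,-0.7942) = 100.0095°
θ_1 = β − ψ = -270.0014°
θ_3 = φ − θ_1 − θ_2 = -119.9987° (wrapped to (-180°,180°])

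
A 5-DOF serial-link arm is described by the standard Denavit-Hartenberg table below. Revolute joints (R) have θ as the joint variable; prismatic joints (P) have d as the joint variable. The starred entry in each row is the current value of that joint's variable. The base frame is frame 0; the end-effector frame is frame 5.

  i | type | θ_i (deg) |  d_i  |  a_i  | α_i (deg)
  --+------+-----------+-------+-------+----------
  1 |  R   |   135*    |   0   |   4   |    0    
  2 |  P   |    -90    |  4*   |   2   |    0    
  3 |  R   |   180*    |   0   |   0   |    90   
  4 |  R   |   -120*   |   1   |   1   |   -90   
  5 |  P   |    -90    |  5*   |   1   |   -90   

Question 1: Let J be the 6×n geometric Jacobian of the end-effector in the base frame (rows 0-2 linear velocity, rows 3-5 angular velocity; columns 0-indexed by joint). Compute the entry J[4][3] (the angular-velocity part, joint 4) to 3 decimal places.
axis z_3 = (-0.7071,0.7071,0.0000); lever o_n−o_3 = (-4.1225,-1.2941,-3.3660)
cross product → J_v[:, 3] = (-2.3801,-2.3801,3.8301)
J_ω[:, 3] = z_3
entry J[4][3] = 0.7071

0.707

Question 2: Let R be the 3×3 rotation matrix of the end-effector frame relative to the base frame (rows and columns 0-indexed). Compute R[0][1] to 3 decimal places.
End-effector y-axis (col 1 of R) = (0.6124,0.6124,0.5000)
R[0][1] = 0.6124

0.612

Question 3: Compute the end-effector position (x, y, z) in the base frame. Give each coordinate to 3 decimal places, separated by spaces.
-5.537 2.949 0.634

after link 1: o_1 = (-2.8284, 2.8284, 0.0000)
after link 2: o_2 = (-1.4142, 4.2426, 4.0000)
after link 3: o_3 = (-1.4142, 4.2426, 4.0000)
after link 4: o_4 = (-1.7678, 5.3033, 3.1340)
after link 5: o_5 = (-5.5367, 2.9485, 0.6340)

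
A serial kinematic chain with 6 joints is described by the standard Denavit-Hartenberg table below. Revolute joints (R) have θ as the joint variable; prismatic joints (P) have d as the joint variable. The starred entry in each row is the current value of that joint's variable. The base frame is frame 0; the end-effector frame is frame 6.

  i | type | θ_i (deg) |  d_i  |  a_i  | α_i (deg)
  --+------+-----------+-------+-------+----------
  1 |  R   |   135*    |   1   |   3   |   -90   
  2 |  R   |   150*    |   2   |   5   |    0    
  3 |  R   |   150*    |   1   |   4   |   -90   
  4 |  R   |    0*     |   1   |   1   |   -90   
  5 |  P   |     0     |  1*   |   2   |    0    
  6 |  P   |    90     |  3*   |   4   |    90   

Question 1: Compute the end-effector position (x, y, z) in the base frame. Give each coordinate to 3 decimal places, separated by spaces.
after link 1: o_1 = (-2.1213, 2.1213, 1.0000)
after link 2: o_2 = (-0.4737, -2.3548, -1.5000)
after link 3: o_3 = (-2.5950, -1.6476, 1.9641)
after link 4: o_4 = (-3.5609, -0.6817, 2.3301)
after link 5: o_5 = (-3.5609, 0.7325, 4.0622)
after link 6: o_6 = (1.0099, 0.4043, 6.0622)

1.010 0.404 6.062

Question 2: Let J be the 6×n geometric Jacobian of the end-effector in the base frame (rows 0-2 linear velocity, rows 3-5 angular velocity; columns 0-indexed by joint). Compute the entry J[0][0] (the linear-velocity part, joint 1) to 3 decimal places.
-0.404

axis z_0 = ẑ; lever o_n−o_0 = (1.0099,0.4043,6.0622)
cross product → J_v[:, 0] = (-0.4043,1.0099,0.0000)
J_ω[:, 0] = z_0
entry J[0][0] = -0.4043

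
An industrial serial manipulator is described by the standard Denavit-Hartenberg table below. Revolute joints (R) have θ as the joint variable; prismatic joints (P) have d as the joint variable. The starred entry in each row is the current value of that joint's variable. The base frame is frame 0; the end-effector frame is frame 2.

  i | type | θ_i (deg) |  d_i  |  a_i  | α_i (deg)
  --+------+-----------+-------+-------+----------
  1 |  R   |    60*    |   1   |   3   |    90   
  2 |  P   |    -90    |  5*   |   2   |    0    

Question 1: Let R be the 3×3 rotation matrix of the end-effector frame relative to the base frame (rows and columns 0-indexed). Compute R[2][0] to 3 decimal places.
-1.000

End-effector x-axis (col 0 of R) = (0.0000,0.0000,-1.0000)
R[2][0] = -1.0000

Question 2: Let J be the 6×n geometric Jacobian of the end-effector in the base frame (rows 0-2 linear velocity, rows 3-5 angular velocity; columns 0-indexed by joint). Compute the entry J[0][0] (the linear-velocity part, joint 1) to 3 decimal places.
axis z_0 = ẑ; lever o_n−o_0 = (5.8301,0.0981,-1.0000)
cross product → J_v[:, 0] = (-0.0981,5.8301,0.0000)
J_ω[:, 0] = z_0
entry J[0][0] = -0.0981

-0.098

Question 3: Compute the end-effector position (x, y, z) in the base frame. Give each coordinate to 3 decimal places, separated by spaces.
5.830 0.098 -1.000

after link 1: o_1 = (1.5000, 2.5981, 1.0000)
after link 2: o_2 = (5.8301, 0.0981, -1.0000)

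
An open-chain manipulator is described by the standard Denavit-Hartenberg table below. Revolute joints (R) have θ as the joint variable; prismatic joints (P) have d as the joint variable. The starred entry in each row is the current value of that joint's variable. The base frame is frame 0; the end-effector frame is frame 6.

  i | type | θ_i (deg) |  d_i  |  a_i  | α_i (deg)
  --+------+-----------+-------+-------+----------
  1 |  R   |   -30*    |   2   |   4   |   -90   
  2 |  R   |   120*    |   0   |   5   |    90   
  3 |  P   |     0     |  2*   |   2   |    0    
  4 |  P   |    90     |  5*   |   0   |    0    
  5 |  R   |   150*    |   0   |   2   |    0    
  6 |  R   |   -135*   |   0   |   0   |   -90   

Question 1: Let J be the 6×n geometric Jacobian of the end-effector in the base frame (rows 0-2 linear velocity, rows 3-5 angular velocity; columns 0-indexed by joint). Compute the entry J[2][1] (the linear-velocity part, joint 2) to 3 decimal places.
axis z_1 = (0.5000,0.8660,0.0000); lever o_n−o_1 = (1.7859,-3.0311,-8.6962)
cross product → J_v[:, 1] = (-7.5311,4.3481,-3.0622)
J_ω[:, 1] = z_1
entry J[2][1] = -3.0622

-3.062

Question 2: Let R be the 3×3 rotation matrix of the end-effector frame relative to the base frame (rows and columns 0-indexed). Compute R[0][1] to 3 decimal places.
-0.750

End-effector y-axis (col 1 of R) = (-0.7500,0.4330,0.5000)
R[0][1] = -0.7500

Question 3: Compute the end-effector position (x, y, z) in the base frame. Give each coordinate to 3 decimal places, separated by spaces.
5.250 -5.031 -6.696

after link 1: o_1 = (3.4641, -2.0000, 2.0000)
after link 2: o_2 = (1.2990, -0.7500, -2.3301)
after link 3: o_3 = (1.9330, -1.1160, -5.0622)
after link 4: o_4 = (5.6830, -3.2811, -7.5622)
after link 5: o_5 = (5.2500, -5.0311, -6.6962)
after link 6: o_6 = (5.2500, -5.0311, -6.6962)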